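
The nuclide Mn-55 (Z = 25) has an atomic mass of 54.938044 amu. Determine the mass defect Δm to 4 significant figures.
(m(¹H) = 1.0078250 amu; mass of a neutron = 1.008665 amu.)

Z = 25, so N = A − Z = 55 − 25 = 30.
Σm = 25·m(¹H) + 30·m_n = 25.1956250 + 30.259950 = 55.4555750 amu
Mass defect Δm = 55.4555750 − 54.938044 = 0.5175310 amu

0.5175 amu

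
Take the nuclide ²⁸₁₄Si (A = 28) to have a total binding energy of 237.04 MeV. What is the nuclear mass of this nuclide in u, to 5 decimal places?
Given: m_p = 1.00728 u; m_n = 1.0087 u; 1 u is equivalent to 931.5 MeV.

Mass defect = 237.04 MeV / (931.5 MeV/u) = 0.2544713 u
Constituent mass = 14(1.00728) + 14(1.0087) = 28.22372 u
Nuclear mass = 28.22372 − 0.2544713 = 27.9692487 u ≈ 27.96925 u (to 5 decimal places)

27.96925 u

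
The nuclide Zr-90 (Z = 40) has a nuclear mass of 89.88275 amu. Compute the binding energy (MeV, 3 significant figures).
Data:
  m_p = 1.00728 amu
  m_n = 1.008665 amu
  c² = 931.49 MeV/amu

784 MeV

Z = 40, so N = A − Z = 90 − 40 = 50.
Mass of separated nucleons = 40(1.00728) + 50(1.008665) = 40.29120 + 50.433250 = 90.724450 amu
Δm = 90.724450 − 89.88275 = 0.841700 amu
Converting to energy: 0.841700 amu × 931.49 MeV/amu = 784.035 MeV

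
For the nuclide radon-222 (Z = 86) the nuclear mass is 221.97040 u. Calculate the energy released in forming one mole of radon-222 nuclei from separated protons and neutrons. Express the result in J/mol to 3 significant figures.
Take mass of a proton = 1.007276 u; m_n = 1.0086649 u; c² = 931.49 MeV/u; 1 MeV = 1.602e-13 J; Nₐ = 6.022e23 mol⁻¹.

Mass of separated nucleons = 86(1.007276) + 136(1.0086649) = 86.625736 + 137.1784264 = 223.8041624 u
Mass defect Δm = 223.8041624 − 221.97040 = 1.8337624 u
E_B = 1.8337624 × 931.49 = 1708.13 MeV
Per nucleus in joules: 1708.13 MeV × 1.602e-13 J/MeV = 2.7364e-10 J
Per mole: 2.7364e-10 J × 6.022e23 mol⁻¹ = 1.6479e+14 J/mol

1.65e+14 J/mol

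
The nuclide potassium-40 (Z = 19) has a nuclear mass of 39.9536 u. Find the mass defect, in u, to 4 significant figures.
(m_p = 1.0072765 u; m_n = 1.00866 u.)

0.3665 u

With 19 protons and 21 neutrons (A = 40):
Total constituent mass: 19 × 1.0072765 + 21 × 1.00866 = 40.3201135 u
Δm = 40.3201135 − 39.9536 = 0.3665135 u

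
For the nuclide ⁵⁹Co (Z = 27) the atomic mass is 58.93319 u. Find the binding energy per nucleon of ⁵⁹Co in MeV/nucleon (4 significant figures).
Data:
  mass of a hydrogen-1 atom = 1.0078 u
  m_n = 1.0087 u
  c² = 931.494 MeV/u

8.775 MeV/nucleon

Σm = 27·m(¹H) + 32·m_n = 27.2106 + 32.2784 = 59.4890 u
Δm = 59.4890 − 58.93319 = 0.55581 u
E_B = 0.55581 × 931.494 = 517.734 MeV
Dividing by A = 59 gives 8.775 MeV per nucleon.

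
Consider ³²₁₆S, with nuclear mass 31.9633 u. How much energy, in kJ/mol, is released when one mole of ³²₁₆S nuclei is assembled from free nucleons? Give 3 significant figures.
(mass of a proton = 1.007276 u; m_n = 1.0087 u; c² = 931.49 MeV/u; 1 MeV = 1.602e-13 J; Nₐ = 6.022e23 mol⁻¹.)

2.63e+10 kJ/mol

Z = 16, so N = A − Z = 32 − 16 = 16.
Σm = 16·m_p + 16·m_n = 16.116416 + 16.1392 = 32.255616 u
Δm = 32.255616 − 31.9633 = 0.292316 u
E_B = 0.292316 × 931.49 = 272.289 MeV
Per nucleus in joules: 272.289 MeV × 1.602e-13 J/MeV = 4.3621e-11 J
Per mole: 4.3621e-11 J × 6.022e23 mol⁻¹ = 2.6269e+13 J/mol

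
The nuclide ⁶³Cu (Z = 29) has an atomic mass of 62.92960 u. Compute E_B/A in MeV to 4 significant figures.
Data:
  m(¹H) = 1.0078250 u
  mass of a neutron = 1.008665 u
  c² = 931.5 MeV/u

8.752 MeV/nucleon

With 29 protons and 34 neutrons (A = 63):
Σm = 29·m(¹H) + 34·m_n = 29.2269250 + 34.294610 = 63.5215350 u
The mass defect is 63.5215350 − 62.92960 = 0.5919350 u.
E_B = 0.5919350 × 931.5 = 551.387 MeV
Dividing by A = 63 gives 8.752 MeV per nucleon.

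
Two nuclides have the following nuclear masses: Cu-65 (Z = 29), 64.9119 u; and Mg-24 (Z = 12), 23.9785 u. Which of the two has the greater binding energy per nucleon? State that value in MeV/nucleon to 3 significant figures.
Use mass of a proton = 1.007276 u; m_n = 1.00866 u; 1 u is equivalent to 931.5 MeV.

Cu-65; 8.75 MeV/nucleon

Cu-65: Σm = 29(1.007276) + 36(1.00866) = 65.522764 u; Δm = 0.610864 u; E_B = 569.02 MeV; E_B/A = 8.754 MeV
Mg-24: Σm = 12(1.007276) + 12(1.00866) = 24.191232 u; Δm = 0.212732 u; E_B = 198.16 MeV; E_B/A = 8.257 MeV
Cu-65 has the higher binding energy per nucleon, so it is the more tightly bound nucleus.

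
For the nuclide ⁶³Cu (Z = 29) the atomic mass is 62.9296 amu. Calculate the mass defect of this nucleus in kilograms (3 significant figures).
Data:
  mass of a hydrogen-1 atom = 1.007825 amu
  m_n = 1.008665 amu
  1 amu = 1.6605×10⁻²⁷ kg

9.83e-28 kg

Σm = 29·m(¹H) + 34·m_n = 29.226925 + 34.294610 = 63.521535 amu
Mass defect Δm = 63.521535 − 62.9296 = 0.591935 amu
In SI units: 0.591935 amu × 1.6605×10⁻²⁷ kg/amu = 9.8291e-28 kg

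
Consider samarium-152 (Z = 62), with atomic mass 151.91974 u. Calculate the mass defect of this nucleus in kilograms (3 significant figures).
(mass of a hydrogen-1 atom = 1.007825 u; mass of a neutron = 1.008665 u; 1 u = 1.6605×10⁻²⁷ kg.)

2.23e-27 kg

Z = 62, so N = A − Z = 152 − 62 = 90.
Mass of separated nucleons = 62(1.007825) + 90(1.008665) = 62.485150 + 90.779850 = 153.265000 u
The mass defect is 153.265000 − 151.91974 = 1.345260 u.
In SI units: 1.345260 u × 1.6605×10⁻²⁷ kg/u = 2.2338e-27 kg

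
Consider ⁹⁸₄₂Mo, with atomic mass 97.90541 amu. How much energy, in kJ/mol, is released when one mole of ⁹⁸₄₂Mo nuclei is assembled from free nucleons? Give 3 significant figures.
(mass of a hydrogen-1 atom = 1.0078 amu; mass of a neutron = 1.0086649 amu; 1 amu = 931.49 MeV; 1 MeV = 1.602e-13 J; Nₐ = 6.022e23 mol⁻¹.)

Σm = 42·m(¹H) + 56·m_n = 42.3276 + 56.4852344 = 98.8128344 amu
The mass defect is 98.8128344 − 97.90541 = 0.9074244 amu.
E_B = 0.9074244 × 931.49 = 845.257 MeV
Per nucleus in joules: 845.257 MeV × 1.602e-13 J/MeV = 1.3541e-10 J
Per mole: 1.3541e-10 J × 6.022e23 mol⁻¹ = 8.1544e+13 J/mol

8.15e+10 kJ/mol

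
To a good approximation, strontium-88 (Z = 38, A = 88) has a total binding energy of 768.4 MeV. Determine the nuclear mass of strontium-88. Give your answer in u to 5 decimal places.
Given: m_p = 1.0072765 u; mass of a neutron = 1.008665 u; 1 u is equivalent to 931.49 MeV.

87.88484 u

Mass defect = 768.4 MeV / (931.49 MeV/u) = 0.8249149 u
Constituent mass = 38(1.0072765) + 50(1.008665) = 88.7097570 u
Nuclear mass = 88.7097570 − 0.8249149 = 87.8848421 u ≈ 87.88484 u (to 5 decimal places)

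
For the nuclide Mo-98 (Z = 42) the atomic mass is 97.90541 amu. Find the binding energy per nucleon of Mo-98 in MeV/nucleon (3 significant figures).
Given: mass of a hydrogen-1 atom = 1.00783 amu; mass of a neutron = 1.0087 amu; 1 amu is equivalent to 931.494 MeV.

8.66 MeV/nucleon

With 42 protons and 56 neutrons (A = 98):
Total constituent mass: 42 × 1.00783 + 56 × 1.0087 = 98.81606 amu
Mass defect Δm = 98.81606 − 97.90541 = 0.91065 amu
Binding energy = Δm·c² = 0.91065 × 931.494 MeV/amu = 848.265 MeV
Per nucleon: 848.265 / 98 = 8.656 MeV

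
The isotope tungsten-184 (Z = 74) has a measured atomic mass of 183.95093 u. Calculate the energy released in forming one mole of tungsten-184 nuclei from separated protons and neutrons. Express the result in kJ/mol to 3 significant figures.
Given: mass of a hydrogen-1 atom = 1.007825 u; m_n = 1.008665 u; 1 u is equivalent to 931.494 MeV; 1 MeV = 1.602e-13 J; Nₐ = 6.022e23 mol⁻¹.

1.42e+11 kJ/mol

Z = 74, so N = A − Z = 184 − 74 = 110.
Σm = 74·m(¹H) + 110·m_n = 74.579050 + 110.953150 = 185.532200 u
Δm = 185.532200 − 183.95093 = 1.581270 u
Converting to energy: 1.581270 u × 931.494 MeV/u = 1472.94 MeV
Per nucleus in joules: 1472.94 MeV × 1.602e-13 J/MeV = 2.3596e-10 J
Per mole: 2.3596e-10 J × 6.022e23 mol⁻¹ = 1.4210e+14 J/mol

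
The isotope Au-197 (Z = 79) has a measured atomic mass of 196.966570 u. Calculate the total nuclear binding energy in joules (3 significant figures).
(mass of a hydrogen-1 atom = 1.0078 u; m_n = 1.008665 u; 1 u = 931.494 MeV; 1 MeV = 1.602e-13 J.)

2.50e-10 J

Z = 79, so N = A − Z = 197 − 79 = 118.
Total constituent mass: 79 × 1.0078 + 118 × 1.008665 = 198.638670 u
Δm = 198.638670 − 196.966570 = 1.672100 u
Converting to energy: 1.672100 u × 931.494 MeV/u = 1557.55 MeV
In joules: 1557.55 MeV × 1.602e-13 J/MeV = 2.4952e-10 J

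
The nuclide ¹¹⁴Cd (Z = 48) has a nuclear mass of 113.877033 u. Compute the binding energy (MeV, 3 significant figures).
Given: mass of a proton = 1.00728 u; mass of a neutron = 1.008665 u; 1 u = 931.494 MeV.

973 MeV

Σm = 48·m_p + 66·m_n = 48.34944 + 66.571890 = 114.921330 u
Mass defect Δm = 114.921330 − 113.877033 = 1.044297 u
E_B = 1.044297 × 931.494 = 972.756 MeV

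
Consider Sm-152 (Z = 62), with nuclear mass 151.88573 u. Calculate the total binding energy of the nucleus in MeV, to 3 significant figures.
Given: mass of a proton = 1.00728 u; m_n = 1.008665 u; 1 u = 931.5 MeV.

Z = 62, so N = A − Z = 152 − 62 = 90.
Mass of separated nucleons = 62(1.00728) + 90(1.008665) = 62.45136 + 90.779850 = 153.231210 u
The mass defect is 153.231210 − 151.88573 = 1.345480 u.
Binding energy = Δm·c² = 1.345480 × 931.5 MeV/u = 1253.31 MeV

1250 MeV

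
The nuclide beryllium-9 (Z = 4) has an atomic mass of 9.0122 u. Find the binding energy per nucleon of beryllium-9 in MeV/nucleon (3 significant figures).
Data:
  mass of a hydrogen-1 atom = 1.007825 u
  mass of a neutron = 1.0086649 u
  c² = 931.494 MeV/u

6.46 MeV/nucleon

Σm = 4·m(¹H) + 5·m_n = 4.031300 + 5.0433245 = 9.0746245 u
The mass defect is 9.0746245 − 9.0122 = 0.0624245 u.
E_B = 0.0624245 × 931.494 = 58.1480 MeV
Per nucleon: 58.1480 / 9 = 6.461 MeV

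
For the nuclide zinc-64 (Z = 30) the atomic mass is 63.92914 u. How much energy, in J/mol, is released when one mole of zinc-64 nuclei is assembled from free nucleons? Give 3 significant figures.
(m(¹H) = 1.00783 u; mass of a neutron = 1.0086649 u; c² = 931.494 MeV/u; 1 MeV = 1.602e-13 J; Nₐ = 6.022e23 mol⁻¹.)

5.40e+13 J/mol

Z = 30, so N = A − Z = 64 − 30 = 34.
Total constituent mass: 30 × 1.00783 + 34 × 1.0086649 = 64.5295066 u
Δm = 64.5295066 − 63.92914 = 0.6003666 u
Binding energy = Δm·c² = 0.6003666 × 931.494 MeV/u = 559.238 MeV
Per nucleus in joules: 559.238 MeV × 1.602e-13 J/MeV = 8.9590e-11 J
Per mole: 8.9590e-11 J × 6.022e23 mol⁻¹ = 5.3951e+13 J/mol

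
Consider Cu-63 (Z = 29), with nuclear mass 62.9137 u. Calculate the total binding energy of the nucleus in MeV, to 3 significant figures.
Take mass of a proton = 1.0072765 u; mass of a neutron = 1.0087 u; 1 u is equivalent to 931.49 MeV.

Mass of separated nucleons = 29(1.0072765) + 34(1.0087) = 29.2110185 + 34.2958 = 63.5068185 u
Mass defect Δm = 63.5068185 − 62.9137 = 0.5931185 u
E_B = 0.5931185 × 931.49 = 552.484 MeV

552 MeV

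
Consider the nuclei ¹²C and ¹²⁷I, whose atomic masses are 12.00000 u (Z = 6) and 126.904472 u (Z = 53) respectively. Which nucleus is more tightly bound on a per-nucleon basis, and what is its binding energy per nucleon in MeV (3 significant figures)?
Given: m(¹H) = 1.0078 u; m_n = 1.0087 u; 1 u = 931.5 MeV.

¹²⁷I; 8.45 MeV/nucleon

¹²C: Σm = 6(1.0078) + 6(1.0087) = 12.0990 u; Δm = 0.09900 u; E_B = 92.219 MeV; E_B/A = 7.6849 MeV
¹²⁷I: Σm = 53(1.0078) + 74(1.0087) = 128.0572 u; Δm = 1.152728 u; E_B = 1073.77 MeV; E_B/A = 8.4549 MeV
¹²⁷I has the higher binding energy per nucleon, so it is the more tightly bound nucleus.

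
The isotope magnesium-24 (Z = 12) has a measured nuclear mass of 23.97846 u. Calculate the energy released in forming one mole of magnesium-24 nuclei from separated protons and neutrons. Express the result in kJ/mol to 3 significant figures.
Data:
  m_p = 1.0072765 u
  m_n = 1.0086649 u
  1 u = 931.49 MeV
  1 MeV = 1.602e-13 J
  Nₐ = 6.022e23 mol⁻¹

With 12 protons and 12 neutrons (A = 24):
Σm = 12·m_p + 12·m_n = 12.0873180 + 12.1039788 = 24.1912968 u
Δm = 24.1912968 − 23.97846 = 0.2128368 u
Converting to energy: 0.2128368 u × 931.49 MeV/u = 198.255 MeV
Per nucleus in joules: 198.255 MeV × 1.602e-13 J/MeV = 3.1760e-11 J
Per mole: 3.1760e-11 J × 6.022e23 mol⁻¹ = 1.9126e+13 J/mol

1.91e+10 kJ/mol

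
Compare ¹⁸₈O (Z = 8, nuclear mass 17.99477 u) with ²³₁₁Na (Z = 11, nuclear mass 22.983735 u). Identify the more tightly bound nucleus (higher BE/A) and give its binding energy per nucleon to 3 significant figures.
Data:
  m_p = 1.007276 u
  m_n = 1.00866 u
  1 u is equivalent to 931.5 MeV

²³₁₁Na; 8.11 MeV/nucleon

¹⁸₈O: Σm = 8(1.007276) + 10(1.00866) = 18.144808 u; Δm = 0.150038 u; E_B = 139.76 MeV; E_B/A = 7.764 MeV
²³₁₁Na: Σm = 11(1.007276) + 12(1.00866) = 23.183956 u; Δm = 0.200221 u; E_B = 186.51 MeV; E_B/A = 8.109 MeV
²³₁₁Na has the higher binding energy per nucleon, so it is the more tightly bound nucleus.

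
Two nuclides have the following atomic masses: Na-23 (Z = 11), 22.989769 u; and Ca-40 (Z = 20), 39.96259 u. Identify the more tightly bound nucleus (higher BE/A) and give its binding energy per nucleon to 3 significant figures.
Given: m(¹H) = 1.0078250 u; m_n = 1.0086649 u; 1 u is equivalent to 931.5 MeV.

Ca-40; 8.55 MeV/nucleon

Na-23: Σm = 11(1.0078250) + 12(1.0086649) = 23.1900538 u; Δm = 0.2002848 u; E_B = 186.57 MeV; E_B/A = 8.112 MeV
Ca-40: Σm = 20(1.0078250) + 20(1.0086649) = 40.3297980 u; Δm = 0.3672080 u; E_B = 342.05 MeV; E_B/A = 8.551 MeV
Ca-40 has the higher binding energy per nucleon, so it is the more tightly bound nucleus.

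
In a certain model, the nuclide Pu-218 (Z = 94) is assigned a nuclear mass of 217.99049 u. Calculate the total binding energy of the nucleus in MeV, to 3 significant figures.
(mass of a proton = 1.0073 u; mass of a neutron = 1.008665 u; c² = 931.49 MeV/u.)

Mass of separated nucleons = 94(1.0073) + 124(1.008665) = 94.6862 + 125.074460 = 219.760660 u
The mass defect is 219.760660 − 217.99049 = 1.770170 u.
Converting to energy: 1.770170 u × 931.49 MeV/u = 1648.90 MeV

1650 MeV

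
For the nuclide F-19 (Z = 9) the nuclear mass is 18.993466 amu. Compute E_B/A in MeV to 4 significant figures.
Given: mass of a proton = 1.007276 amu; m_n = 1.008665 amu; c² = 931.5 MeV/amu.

7.779 MeV/nucleon

The nucleus contains 9 protons and 19 − 9 = 10 neutrons.
Mass of separated nucleons = 9(1.007276) + 10(1.008665) = 9.065484 + 10.086650 = 19.152134 amu
The mass defect is 19.152134 − 18.993466 = 0.158668 amu.
Binding energy = Δm·c² = 0.158668 × 931.5 MeV/amu = 147.799 MeV
Dividing by A = 19 gives 7.779 MeV per nucleon.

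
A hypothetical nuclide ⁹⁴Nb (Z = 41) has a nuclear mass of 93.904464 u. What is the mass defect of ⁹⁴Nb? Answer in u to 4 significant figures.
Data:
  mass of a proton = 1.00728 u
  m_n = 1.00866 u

0.8530 u

Σm = 41·m_p + 53·m_n = 41.29848 + 53.45898 = 94.75746 u
The mass defect is 94.75746 − 93.904464 = 0.852996 u.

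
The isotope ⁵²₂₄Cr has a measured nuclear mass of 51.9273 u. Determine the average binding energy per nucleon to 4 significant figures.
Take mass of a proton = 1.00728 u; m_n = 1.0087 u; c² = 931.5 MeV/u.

8.796 MeV/nucleon

Total constituent mass: 24 × 1.00728 + 28 × 1.0087 = 52.41832 u
Δm = 52.41832 − 51.9273 = 0.49102 u
Converting to energy: 0.49102 u × 931.5 MeV/u = 457.385 MeV
Dividing by A = 52 gives 8.796 MeV per nucleon.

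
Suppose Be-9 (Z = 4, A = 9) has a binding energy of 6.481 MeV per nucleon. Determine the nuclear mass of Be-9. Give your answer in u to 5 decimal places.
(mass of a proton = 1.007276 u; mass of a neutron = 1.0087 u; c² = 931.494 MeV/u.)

Total binding energy = 9 × 6.481 = 58.329 MeV
Mass defect = 58.329 MeV / (931.494 MeV/u) = 0.0626188 u
Constituent mass = 4(1.007276) + 5(1.0087) = 9.072604 u
Nuclear mass = 9.072604 − 0.0626188 = 9.0099852 u ≈ 9.00999 u (to 5 decimal places)

9.00999 u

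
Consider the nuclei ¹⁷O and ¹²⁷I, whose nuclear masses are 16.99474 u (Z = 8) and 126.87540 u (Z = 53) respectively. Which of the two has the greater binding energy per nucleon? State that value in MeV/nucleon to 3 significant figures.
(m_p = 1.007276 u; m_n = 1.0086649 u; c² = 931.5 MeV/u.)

¹²⁷I; 8.45 MeV/nucleon

¹⁷O: Σm = 8(1.007276) + 9(1.0086649) = 17.1361921 u; Δm = 0.1414521 u; E_B = 131.76 MeV; E_B/A = 7.751 MeV
¹²⁷I: Σm = 53(1.007276) + 74(1.0086649) = 128.0268306 u; Δm = 1.1514306 u; E_B = 1072.56 MeV; E_B/A = 8.445 MeV
¹²⁷I has the higher binding energy per nucleon, so it is the more tightly bound nucleus.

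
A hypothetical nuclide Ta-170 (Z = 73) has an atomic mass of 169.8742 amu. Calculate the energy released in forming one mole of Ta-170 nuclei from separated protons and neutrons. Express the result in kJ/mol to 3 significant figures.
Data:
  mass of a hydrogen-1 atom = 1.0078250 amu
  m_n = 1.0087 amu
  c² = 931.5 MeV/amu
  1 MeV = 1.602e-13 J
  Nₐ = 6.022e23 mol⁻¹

Σm = 73·m(¹H) + 97·m_n = 73.5712250 + 97.8439 = 171.4151250 amu
Δm = 171.4151250 − 169.8742 = 1.5409250 amu
Binding energy = Δm·c² = 1.5409250 × 931.5 MeV/amu = 1435.37 MeV
Per nucleus in joules: 1435.37 MeV × 1.602e-13 J/MeV = 2.2995e-10 J
Per mole: 2.2995e-10 J × 6.022e23 mol⁻¹ = 1.3848e+14 J/mol

1.38e+11 kJ/mol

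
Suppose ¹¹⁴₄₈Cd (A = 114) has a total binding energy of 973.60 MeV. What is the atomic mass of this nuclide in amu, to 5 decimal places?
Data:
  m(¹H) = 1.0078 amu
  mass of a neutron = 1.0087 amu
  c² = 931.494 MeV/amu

113.90340 amu

Mass defect = 973.60 MeV / (931.494 MeV/amu) = 1.0452027 amu
Constituent mass = 48(1.0078) + 66(1.0087) = 114.9486 amu
Atomic mass = 114.9486 − 1.0452027 = 113.9033973 amu ≈ 113.90340 amu (to 5 decimal places)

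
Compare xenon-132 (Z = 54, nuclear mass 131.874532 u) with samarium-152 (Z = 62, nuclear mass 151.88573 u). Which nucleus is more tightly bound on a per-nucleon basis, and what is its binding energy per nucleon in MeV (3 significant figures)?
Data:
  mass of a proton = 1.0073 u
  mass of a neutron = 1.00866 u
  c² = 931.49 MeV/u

xenon-132: Σm = 54(1.0073) + 78(1.00866) = 133.06968 u; Δm = 1.195148 u; E_B = 1113.3 MeV; E_B/A = 8.434 MeV
samarium-152: Σm = 62(1.0073) + 90(1.00866) = 153.23200 u; Δm = 1.34627 u; E_B = 1254.0 MeV; E_B/A = 8.250 MeV
xenon-132 has the higher binding energy per nucleon, so it is the more tightly bound nucleus.

xenon-132; 8.43 MeV/nucleon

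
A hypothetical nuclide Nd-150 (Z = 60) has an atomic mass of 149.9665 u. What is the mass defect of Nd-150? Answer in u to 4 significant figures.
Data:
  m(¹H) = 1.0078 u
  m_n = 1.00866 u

1.281 u

With 60 protons and 90 neutrons (A = 150):
Σm = 60·m(¹H) + 90·m_n = 60.4680 + 90.77940 = 151.24740 u
The mass defect is 151.24740 − 149.9665 = 1.28090 u.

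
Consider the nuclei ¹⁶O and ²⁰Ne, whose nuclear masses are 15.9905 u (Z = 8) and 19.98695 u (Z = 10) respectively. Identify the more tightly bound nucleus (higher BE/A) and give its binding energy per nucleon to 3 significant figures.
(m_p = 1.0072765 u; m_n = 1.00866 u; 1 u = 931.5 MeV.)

²⁰Ne; 8.03 MeV/nucleon

¹⁶O: Σm = 8(1.0072765) + 8(1.00866) = 16.1274920 u; Δm = 0.1369920 u; E_B = 127.61 MeV; E_B/A = 7.976 MeV
²⁰Ne: Σm = 10(1.0072765) + 10(1.00866) = 20.1593650 u; Δm = 0.1724150 u; E_B = 160.60 MeV; E_B/A = 8.030 MeV
²⁰Ne has the higher binding energy per nucleon, so it is the more tightly bound nucleus.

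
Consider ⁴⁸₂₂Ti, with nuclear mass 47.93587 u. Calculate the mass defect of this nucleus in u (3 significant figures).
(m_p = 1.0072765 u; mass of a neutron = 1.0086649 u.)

Mass of separated nucleons = 22(1.0072765) + 26(1.0086649) = 22.1600830 + 26.2252874 = 48.3853704 u
The mass defect is 48.3853704 − 47.93587 = 0.4495004 u.

0.450 u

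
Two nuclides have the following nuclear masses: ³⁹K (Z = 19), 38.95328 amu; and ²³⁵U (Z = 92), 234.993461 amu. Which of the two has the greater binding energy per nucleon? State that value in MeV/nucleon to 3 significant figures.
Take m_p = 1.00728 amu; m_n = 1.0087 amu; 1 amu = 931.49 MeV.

³⁹K: Σm = 19(1.00728) + 20(1.0087) = 39.31232 amu; Δm = 0.35904 amu; E_B = 334.44 MeV; E_B/A = 8.575 MeV
²³⁵U: Σm = 92(1.00728) + 143(1.0087) = 236.91386 amu; Δm = 1.920399 amu; E_B = 1788.8 MeV; E_B/A = 7.612 MeV
³⁹K has the higher binding energy per nucleon, so it is the more tightly bound nucleus.

³⁹K; 8.58 MeV/nucleon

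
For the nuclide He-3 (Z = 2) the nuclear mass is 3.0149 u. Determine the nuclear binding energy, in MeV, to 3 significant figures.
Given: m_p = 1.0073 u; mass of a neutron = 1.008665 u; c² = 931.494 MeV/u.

With 2 protons and 1 neutrons (A = 3):
Total constituent mass: 2 × 1.0073 + 1 × 1.008665 = 3.023265 u
Mass defect Δm = 3.023265 − 3.0149 = 0.008365 u
Binding energy = Δm·c² = 0.008365 × 931.494 MeV/u = 7.79195 MeV

7.79 MeV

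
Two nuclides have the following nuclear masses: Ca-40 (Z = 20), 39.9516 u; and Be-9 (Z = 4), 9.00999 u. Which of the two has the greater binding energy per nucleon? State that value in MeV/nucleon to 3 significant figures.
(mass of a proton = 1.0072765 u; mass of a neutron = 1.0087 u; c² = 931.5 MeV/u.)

Ca-40; 8.57 MeV/nucleon

Ca-40: Σm = 20(1.0072765) + 20(1.0087) = 40.3195300 u; Δm = 0.3679300 u; E_B = 342.73 MeV; E_B/A = 8.568 MeV
Be-9: Σm = 4(1.0072765) + 5(1.0087) = 9.0726060 u; Δm = 0.0626160 u; E_B = 58.327 MeV; E_B/A = 6.481 MeV
Ca-40 has the higher binding energy per nucleon, so it is the more tightly bound nucleus.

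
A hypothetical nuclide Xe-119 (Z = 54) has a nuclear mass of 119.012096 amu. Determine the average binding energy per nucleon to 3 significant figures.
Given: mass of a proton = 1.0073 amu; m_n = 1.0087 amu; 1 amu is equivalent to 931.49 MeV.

7.42 MeV/nucleon

The nucleus contains 54 protons and 119 − 54 = 65 neutrons.
Σm = 54·m_p + 65·m_n = 54.3942 + 65.5655 = 119.9597 amu
The mass defect is 119.9597 − 119.012096 = 0.947604 amu.
E_B = 0.947604 × 931.49 = 882.684 MeV
BE/A = 882.684 MeV / 119 = 7.418 MeV/nucleon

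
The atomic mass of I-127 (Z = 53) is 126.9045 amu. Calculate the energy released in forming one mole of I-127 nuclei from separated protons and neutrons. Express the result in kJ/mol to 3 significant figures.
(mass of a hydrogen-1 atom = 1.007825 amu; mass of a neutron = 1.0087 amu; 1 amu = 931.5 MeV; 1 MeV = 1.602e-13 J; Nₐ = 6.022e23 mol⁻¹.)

1.04e+11 kJ/mol

Z = 53, so N = A − Z = 127 − 53 = 74.
Mass of separated nucleons = 53(1.007825) + 74(1.0087) = 53.414725 + 74.6438 = 128.058525 amu
Δm = 128.058525 − 126.9045 = 1.154025 amu
Converting to energy: 1.154025 amu × 931.5 MeV/amu = 1074.97 MeV
Per nucleus in joules: 1074.97 MeV × 1.602e-13 J/MeV = 1.7221e-10 J
Per mole: 1.7221e-10 J × 6.022e23 mol⁻¹ = 1.0370e+14 J/mol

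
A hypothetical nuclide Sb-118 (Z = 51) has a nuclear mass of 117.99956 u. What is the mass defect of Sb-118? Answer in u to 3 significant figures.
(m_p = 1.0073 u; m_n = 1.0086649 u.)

0.953 u

The nucleus contains 51 protons and 118 − 51 = 67 neutrons.
Mass of separated nucleons = 51(1.0073) + 67(1.0086649) = 51.3723 + 67.5805483 = 118.9528483 u
Mass defect Δm = 118.9528483 − 117.99956 = 0.9532883 u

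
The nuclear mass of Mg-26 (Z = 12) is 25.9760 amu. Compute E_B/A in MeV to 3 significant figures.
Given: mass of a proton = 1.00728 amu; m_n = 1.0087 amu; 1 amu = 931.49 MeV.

8.35 MeV/nucleon

Z = 12, so N = A − Z = 26 − 12 = 14.
Total constituent mass: 12 × 1.00728 + 14 × 1.0087 = 26.20916 amu
Mass defect Δm = 26.20916 − 25.9760 = 0.23316 amu
Binding energy = Δm·c² = 0.23316 × 931.49 MeV/amu = 217.186 MeV
Dividing by A = 26 gives 8.353 MeV per nucleon.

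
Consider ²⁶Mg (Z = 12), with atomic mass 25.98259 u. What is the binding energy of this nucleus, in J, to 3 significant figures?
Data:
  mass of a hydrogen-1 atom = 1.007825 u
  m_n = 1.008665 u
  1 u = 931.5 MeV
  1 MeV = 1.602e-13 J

With 12 protons and 14 neutrons (A = 26):
Total constituent mass: 12 × 1.007825 + 14 × 1.008665 = 26.215210 u
Mass defect Δm = 26.215210 − 25.98259 = 0.232620 u
E_B = 0.232620 × 931.5 = 216.686 MeV
In joules: 216.686 MeV × 1.602e-13 J/MeV = 3.4713e-11 J

3.47e-11 J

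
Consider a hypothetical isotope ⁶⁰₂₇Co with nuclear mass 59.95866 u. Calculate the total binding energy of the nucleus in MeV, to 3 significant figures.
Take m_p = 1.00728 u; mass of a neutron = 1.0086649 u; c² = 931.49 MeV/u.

488 MeV

The nucleus contains 27 protons and 60 − 27 = 33 neutrons.
Σm = 27·m_p + 33·m_n = 27.19656 + 33.2859417 = 60.4825017 u
Mass defect Δm = 60.4825017 − 59.95866 = 0.5238417 u
Binding energy = Δm·c² = 0.5238417 × 931.49 MeV/u = 487.953 MeV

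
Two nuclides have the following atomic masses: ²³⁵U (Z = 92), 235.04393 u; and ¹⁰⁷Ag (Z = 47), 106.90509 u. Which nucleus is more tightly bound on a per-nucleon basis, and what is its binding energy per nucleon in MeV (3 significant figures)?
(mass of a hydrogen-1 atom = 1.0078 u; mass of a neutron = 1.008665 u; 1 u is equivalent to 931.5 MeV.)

¹⁰⁷Ag; 8.54 MeV/nucleon

²³⁵U: Σm = 92(1.0078) + 143(1.008665) = 236.956695 u; Δm = 1.912765 u; E_B = 1781.7 MeV; E_B/A = 7.582 MeV
¹⁰⁷Ag: Σm = 47(1.0078) + 60(1.008665) = 107.886500 u; Δm = 0.981410 u; E_B = 914.18 MeV; E_B/A = 8.544 MeV
¹⁰⁷Ag has the higher binding energy per nucleon, so it is the more tightly bound nucleus.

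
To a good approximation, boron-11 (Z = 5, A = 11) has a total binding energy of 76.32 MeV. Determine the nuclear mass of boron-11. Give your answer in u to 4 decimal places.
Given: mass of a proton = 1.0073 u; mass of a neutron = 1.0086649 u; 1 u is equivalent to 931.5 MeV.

Mass defect = 76.32 MeV / (931.5 MeV/u) = 0.081932 u
Constituent mass = 5(1.0073) + 6(1.0086649) = 11.0884894 u
Nuclear mass = 11.0884894 − 0.081932 = 11.0065574 u ≈ 11.0066 u (to 4 decimal places)

11.0066 u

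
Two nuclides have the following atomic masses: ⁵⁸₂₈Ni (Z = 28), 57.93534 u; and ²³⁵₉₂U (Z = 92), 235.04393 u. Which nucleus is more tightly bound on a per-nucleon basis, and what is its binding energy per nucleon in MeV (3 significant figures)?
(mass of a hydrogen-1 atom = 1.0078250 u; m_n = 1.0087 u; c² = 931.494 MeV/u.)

⁵⁸₂₈Ni: Σm = 28(1.0078250) + 30(1.0087) = 58.4801000 u; Δm = 0.5447600 u; E_B = 507.44 MeV; E_B/A = 8.749 MeV
²³⁵₉₂U: Σm = 92(1.0078250) + 143(1.0087) = 236.9640000 u; Δm = 1.9200700 u; E_B = 1788.5 MeV; E_B/A = 7.611 MeV
⁵⁸₂₈Ni has the higher binding energy per nucleon, so it is the more tightly bound nucleus.

⁵⁸₂₈Ni; 8.75 MeV/nucleon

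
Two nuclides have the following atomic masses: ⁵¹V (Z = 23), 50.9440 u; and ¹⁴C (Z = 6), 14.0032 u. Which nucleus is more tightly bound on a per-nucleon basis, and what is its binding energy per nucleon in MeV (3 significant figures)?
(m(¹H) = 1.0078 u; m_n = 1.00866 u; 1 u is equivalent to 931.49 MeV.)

⁵¹V; 8.73 MeV/nucleon

⁵¹V: Σm = 23(1.0078) + 28(1.00866) = 51.42188 u; Δm = 0.47788 u; E_B = 445.14 MeV; E_B/A = 8.728 MeV
¹⁴C: Σm = 6(1.0078) + 8(1.00866) = 14.11608 u; Δm = 0.11288 u; E_B = 105.1466 MeV; E_B/A = 7.510 MeV
⁵¹V has the higher binding energy per nucleon, so it is the more tightly bound nucleus.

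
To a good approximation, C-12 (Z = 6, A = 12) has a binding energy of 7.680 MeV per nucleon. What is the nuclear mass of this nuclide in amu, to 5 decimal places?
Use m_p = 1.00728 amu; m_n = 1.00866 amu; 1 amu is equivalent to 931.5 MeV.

11.99670 amu

Total binding energy = 12 × 7.680 = 92.160 MeV
Mass defect = 92.160 MeV / (931.5 MeV/amu) = 0.0989372 amu
Constituent mass = 6(1.00728) + 6(1.00866) = 12.09564 amu
Nuclear mass = 12.09564 − 0.0989372 = 11.9967028 amu ≈ 11.99670 amu (to 5 decimal places)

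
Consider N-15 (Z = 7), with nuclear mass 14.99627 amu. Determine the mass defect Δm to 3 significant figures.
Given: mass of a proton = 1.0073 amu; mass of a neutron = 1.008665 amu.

0.124 amu

With 7 protons and 8 neutrons (A = 15):
Mass of separated nucleons = 7(1.0073) + 8(1.008665) = 7.0511 + 8.069320 = 15.120420 amu
The mass defect is 15.120420 − 14.99627 = 0.124150 amu.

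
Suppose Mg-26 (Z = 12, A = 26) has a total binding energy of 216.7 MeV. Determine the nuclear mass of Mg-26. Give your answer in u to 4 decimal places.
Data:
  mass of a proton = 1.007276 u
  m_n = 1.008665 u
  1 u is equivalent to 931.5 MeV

25.9760 u

Mass defect = 216.7 MeV / (931.5 MeV/u) = 0.232636 u
Constituent mass = 12(1.007276) + 14(1.008665) = 26.208622 u
Nuclear mass = 26.208622 − 0.232636 = 25.975986 u ≈ 25.9760 u (to 4 decimal places)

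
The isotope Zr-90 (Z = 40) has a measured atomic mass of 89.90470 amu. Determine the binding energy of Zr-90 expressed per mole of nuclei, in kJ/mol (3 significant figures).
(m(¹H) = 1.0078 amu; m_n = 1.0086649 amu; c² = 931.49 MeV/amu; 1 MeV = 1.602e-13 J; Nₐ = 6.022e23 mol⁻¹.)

7.55e+10 kJ/mol

Mass of separated nucleons = 40(1.0078) + 50(1.0086649) = 40.3120 + 50.4332450 = 90.7452450 amu
The mass defect is 90.7452450 − 89.90470 = 0.8405450 amu.
E_B = 0.8405450 × 931.49 = 782.959 MeV
Per nucleus in joules: 782.959 MeV × 1.602e-13 J/MeV = 1.2543e-10 J
Per mole: 1.2543e-10 J × 6.022e23 mol⁻¹ = 7.5534e+13 J/mol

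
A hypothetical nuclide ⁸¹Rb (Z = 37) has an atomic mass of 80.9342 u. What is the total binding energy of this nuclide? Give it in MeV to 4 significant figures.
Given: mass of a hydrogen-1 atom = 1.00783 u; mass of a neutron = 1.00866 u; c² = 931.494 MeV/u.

686.1 MeV

The nucleus contains 37 protons and 81 − 37 = 44 neutrons.
Σm = 37·m(¹H) + 44·m_n = 37.28971 + 44.38104 = 81.67075 u
Δm = 81.67075 − 80.9342 = 0.73655 u
Converting to energy: 0.73655 u × 931.494 MeV/u = 686.092 MeV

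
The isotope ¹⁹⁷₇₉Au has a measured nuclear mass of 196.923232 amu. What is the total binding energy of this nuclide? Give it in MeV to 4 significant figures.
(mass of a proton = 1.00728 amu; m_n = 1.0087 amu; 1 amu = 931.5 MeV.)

1564 MeV

Z = 79, so N = A − Z = 197 − 79 = 118.
Mass of separated nucleons = 79(1.00728) + 118(1.0087) = 79.57512 + 119.0266 = 198.60172 amu
Δm = 198.60172 − 196.923232 = 1.678488 amu
Converting to energy: 1.678488 amu × 931.5 MeV/amu = 1563.51 MeV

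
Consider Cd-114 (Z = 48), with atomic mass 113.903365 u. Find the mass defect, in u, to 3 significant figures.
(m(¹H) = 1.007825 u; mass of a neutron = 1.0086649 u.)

Z = 48, so N = A − Z = 114 − 48 = 66.
Total constituent mass: 48 × 1.007825 + 66 × 1.0086649 = 114.9474834 u
Δm = 114.9474834 − 113.903365 = 1.0441184 u

1.04 u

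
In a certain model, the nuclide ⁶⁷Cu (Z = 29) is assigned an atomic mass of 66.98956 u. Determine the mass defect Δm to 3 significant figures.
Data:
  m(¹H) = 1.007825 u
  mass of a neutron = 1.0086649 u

0.567 u

Z = 29, so N = A − Z = 67 − 29 = 38.
Σm = 29·m(¹H) + 38·m_n = 29.226925 + 38.3292662 = 67.5561912 u
Δm = 67.5561912 − 66.98956 = 0.5666312 u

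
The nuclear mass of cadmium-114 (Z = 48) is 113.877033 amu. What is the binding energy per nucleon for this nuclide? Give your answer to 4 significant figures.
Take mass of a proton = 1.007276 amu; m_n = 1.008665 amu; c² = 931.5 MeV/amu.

8.531 MeV/nucleon

With 48 protons and 66 neutrons (A = 114):
Total constituent mass: 48 × 1.007276 + 66 × 1.008665 = 114.921138 amu
The mass defect is 114.921138 − 113.877033 = 1.044105 amu.
Converting to energy: 1.044105 amu × 931.5 MeV/amu = 972.584 MeV
Per nucleon: 972.584 / 114 = 8.531 MeV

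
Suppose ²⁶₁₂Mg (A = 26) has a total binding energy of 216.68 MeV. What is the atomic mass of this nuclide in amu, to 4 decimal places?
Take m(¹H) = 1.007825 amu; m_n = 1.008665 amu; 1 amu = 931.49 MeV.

Mass defect = 216.68 MeV / (931.49 MeV/amu) = 0.232617 amu
Constituent mass = 12(1.007825) + 14(1.008665) = 26.215210 amu
Atomic mass = 26.215210 − 0.232617 = 25.982593 amu ≈ 25.9826 amu (to 4 decimal places)

25.9826 amu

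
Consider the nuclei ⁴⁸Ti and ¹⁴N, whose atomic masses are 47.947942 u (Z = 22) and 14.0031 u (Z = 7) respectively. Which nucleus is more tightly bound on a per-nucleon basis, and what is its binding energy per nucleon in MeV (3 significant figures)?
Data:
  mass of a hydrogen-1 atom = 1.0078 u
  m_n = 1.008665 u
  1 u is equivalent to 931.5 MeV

⁴⁸Ti: Σm = 22(1.0078) + 26(1.008665) = 48.396890 u; Δm = 0.448948 u; E_B = 418.195 MeV; E_B/A = 8.712 MeV
¹⁴N: Σm = 7(1.0078) + 7(1.008665) = 14.115255 u; Δm = 0.112155 u; E_B = 104.47 MeV; E_B/A = 7.462 MeV
⁴⁸Ti has the higher binding energy per nucleon, so it is the more tightly bound nucleus.

⁴⁸Ti; 8.71 MeV/nucleon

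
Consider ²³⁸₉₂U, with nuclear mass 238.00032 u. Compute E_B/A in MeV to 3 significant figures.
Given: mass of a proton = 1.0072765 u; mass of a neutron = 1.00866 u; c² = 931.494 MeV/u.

7.57 MeV/nucleon

Z = 92, so N = A − Z = 238 − 92 = 146.
Σm = 92·m_p + 146·m_n = 92.6694380 + 147.26436 = 239.9337980 u
Mass defect Δm = 239.9337980 − 238.00032 = 1.9334780 u
Binding energy = Δm·c² = 1.9334780 × 931.494 MeV/u = 1801.02 MeV
Dividing by A = 238 gives 7.567 MeV per nucleon.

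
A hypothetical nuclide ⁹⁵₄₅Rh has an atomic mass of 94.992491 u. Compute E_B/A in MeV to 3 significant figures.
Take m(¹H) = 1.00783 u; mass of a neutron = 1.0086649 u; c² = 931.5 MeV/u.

7.78 MeV/nucleon

With 45 protons and 50 neutrons (A = 95):
Total constituent mass: 45 × 1.00783 + 50 × 1.0086649 = 95.7855950 u
Mass defect Δm = 95.7855950 − 94.992491 = 0.7931040 u
Converting to energy: 0.7931040 u × 931.5 MeV/u = 738.776 MeV
Dividing by A = 95 gives 7.777 MeV per nucleon.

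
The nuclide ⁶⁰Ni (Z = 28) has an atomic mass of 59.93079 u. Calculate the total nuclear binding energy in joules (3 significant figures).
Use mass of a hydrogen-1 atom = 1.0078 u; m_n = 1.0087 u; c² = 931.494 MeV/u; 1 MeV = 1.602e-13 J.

Total constituent mass: 28 × 1.0078 + 32 × 1.0087 = 60.4968 u
Mass defect Δm = 60.4968 − 59.93079 = 0.56601 u
Binding energy = Δm·c² = 0.56601 × 931.494 MeV/u = 527.235 MeV
In joules: 527.235 MeV × 1.602e-13 J/MeV = 8.4463e-11 J

8.45e-11 J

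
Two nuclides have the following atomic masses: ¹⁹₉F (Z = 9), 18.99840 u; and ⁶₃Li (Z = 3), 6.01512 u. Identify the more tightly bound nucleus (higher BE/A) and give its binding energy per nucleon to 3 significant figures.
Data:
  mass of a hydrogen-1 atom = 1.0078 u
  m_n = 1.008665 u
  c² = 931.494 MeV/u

¹⁹₉F; 7.77 MeV/nucleon

¹⁹₉F: Σm = 9(1.0078) + 10(1.008665) = 19.156850 u; Δm = 0.158450 u; E_B = 147.60 MeV; E_B/A = 7.768 MeV
⁶₃Li: Σm = 3(1.0078) + 3(1.008665) = 6.049395 u; Δm = 0.034275 u; E_B = 31.927 MeV; E_B/A = 5.321 MeV
¹⁹₉F has the higher binding energy per nucleon, so it is the more tightly bound nucleus.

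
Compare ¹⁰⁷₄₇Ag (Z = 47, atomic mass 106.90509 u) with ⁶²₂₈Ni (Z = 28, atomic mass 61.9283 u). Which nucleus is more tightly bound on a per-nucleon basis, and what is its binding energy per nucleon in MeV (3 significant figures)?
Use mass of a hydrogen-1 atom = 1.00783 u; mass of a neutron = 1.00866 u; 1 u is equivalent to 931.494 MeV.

⁶²₂₈Ni; 8.79 MeV/nucleon

¹⁰⁷₄₇Ag: Σm = 47(1.00783) + 60(1.00866) = 107.88761 u; Δm = 0.98252 u; E_B = 915.21 MeV; E_B/A = 8.553 MeV
⁶²₂₈Ni: Σm = 28(1.00783) + 34(1.00866) = 62.51368 u; Δm = 0.58538 u; E_B = 545.28 MeV; E_B/A = 8.7948 MeV
⁶²₂₈Ni has the higher binding energy per nucleon, so it is the more tightly bound nucleus.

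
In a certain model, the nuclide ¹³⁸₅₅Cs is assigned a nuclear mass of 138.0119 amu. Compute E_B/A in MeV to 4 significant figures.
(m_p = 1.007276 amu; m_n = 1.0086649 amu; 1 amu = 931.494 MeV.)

7.475 MeV/nucleon

With 55 protons and 83 neutrons (A = 138):
Mass of separated nucleons = 55(1.007276) + 83(1.0086649) = 55.400180 + 83.7191867 = 139.1193667 amu
Δm = 139.1193667 − 138.0119 = 1.1074667 amu
Binding energy = Δm·c² = 1.1074667 × 931.494 MeV/amu = 1031.60 MeV
Per nucleon: 1031.60 / 138 = 7.475 MeV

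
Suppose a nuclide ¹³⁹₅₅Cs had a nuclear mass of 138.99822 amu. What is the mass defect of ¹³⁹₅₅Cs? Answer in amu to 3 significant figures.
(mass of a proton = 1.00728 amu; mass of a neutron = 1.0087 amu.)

With 55 protons and 84 neutrons (A = 139):
Σm = 55·m_p + 84·m_n = 55.40040 + 84.7308 = 140.13120 amu
Mass defect Δm = 140.13120 − 138.99822 = 1.13298 amu

1.13 amu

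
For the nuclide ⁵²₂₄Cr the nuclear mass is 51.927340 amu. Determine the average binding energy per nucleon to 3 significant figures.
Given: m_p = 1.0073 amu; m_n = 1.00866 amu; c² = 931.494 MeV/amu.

8.78 MeV/nucleon

With 24 protons and 28 neutrons (A = 52):
Σm = 24·m_p + 28·m_n = 24.1752 + 28.24248 = 52.41768 amu
Δm = 52.41768 − 51.927340 = 0.490340 amu
Binding energy = Δm·c² = 0.490340 × 931.494 MeV/amu = 456.749 MeV
Per nucleon: 456.749 / 52 = 8.784 MeV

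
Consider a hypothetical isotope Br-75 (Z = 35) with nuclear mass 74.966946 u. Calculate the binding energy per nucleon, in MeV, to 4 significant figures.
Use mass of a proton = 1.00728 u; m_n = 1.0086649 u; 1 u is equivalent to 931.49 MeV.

The nucleus contains 35 protons and 75 − 35 = 40 neutrons.
Σm = 35·m_p + 40·m_n = 35.25480 + 40.3465960 = 75.6013960 u
Mass defect Δm = 75.6013960 − 74.966946 = 0.6344500 u
Binding energy = Δm·c² = 0.6344500 × 931.49 MeV/u = 590.984 MeV
BE/A = 590.984 MeV / 75 = 7.880 MeV/nucleon

7.880 MeV/nucleon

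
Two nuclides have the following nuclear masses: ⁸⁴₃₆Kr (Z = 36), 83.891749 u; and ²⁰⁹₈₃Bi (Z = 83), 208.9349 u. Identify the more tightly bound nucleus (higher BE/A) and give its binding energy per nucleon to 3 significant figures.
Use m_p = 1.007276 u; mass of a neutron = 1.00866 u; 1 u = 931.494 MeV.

⁸⁴₃₆Kr: Σm = 36(1.007276) + 48(1.00866) = 84.677616 u; Δm = 0.785867 u; E_B = 732.03 MeV; E_B/A = 8.7146 MeV
²⁰⁹₈₃Bi: Σm = 83(1.007276) + 126(1.00866) = 210.695068 u; Δm = 1.760168 u; E_B = 1639.59 MeV; E_B/A = 7.8449 MeV
⁸⁴₃₆Kr has the higher binding energy per nucleon, so it is the more tightly bound nucleus.

⁸⁴₃₆Kr; 8.71 MeV/nucleon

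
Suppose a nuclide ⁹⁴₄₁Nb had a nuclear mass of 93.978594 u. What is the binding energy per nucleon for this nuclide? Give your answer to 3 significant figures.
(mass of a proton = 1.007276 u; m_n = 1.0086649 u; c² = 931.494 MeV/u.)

Total constituent mass: 41 × 1.007276 + 53 × 1.0086649 = 94.7575557 u
Δm = 94.7575557 − 93.978594 = 0.7789617 u
Converting to energy: 0.7789617 u × 931.494 MeV/u = 725.598 MeV
Dividing by A = 94 gives 7.719 MeV per nucleon.

7.72 MeV/nucleon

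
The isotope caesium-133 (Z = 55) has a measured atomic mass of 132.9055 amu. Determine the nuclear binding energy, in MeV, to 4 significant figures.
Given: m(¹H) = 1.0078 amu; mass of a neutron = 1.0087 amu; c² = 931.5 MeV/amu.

Σm = 55·m(¹H) + 78·m_n = 55.4290 + 78.6786 = 134.1076 amu
Mass defect Δm = 134.1076 − 132.9055 = 1.2021 amu
Binding energy = Δm·c² = 1.2021 × 931.5 MeV/amu = 1119.76 MeV

1120 MeV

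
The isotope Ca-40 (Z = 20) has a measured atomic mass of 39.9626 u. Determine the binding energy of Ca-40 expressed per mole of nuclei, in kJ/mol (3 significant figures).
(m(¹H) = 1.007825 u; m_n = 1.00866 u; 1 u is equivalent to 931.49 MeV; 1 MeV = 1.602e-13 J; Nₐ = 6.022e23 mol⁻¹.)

Z = 20, so N = A − Z = 40 − 20 = 20.
Mass of separated nucleons = 20(1.007825) + 20(1.00866) = 20.156500 + 20.17320 = 40.329700 u
Δm = 40.329700 − 39.9626 = 0.367100 u
E_B = 0.367100 × 931.49 = 341.950 MeV
Per nucleus in joules: 341.950 MeV × 1.602e-13 J/MeV = 5.4780e-11 J
Per mole: 5.4780e-11 J × 6.022e23 mol⁻¹ = 3.2989e+13 J/mol

3.30e+10 kJ/mol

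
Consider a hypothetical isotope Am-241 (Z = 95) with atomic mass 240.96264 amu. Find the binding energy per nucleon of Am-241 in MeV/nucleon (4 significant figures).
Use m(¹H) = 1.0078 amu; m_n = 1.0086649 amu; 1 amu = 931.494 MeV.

7.898 MeV/nucleon

The nucleus contains 95 protons and 241 − 95 = 146 neutrons.
Σm = 95·m(¹H) + 146·m_n = 95.7410 + 147.2650754 = 243.0060754 amu
Mass defect Δm = 243.0060754 − 240.96264 = 2.0434354 amu
E_B = 2.0434354 × 931.494 = 1903.45 MeV
BE/A = 1903.45 MeV / 241 = 7.898 MeV/nucleon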